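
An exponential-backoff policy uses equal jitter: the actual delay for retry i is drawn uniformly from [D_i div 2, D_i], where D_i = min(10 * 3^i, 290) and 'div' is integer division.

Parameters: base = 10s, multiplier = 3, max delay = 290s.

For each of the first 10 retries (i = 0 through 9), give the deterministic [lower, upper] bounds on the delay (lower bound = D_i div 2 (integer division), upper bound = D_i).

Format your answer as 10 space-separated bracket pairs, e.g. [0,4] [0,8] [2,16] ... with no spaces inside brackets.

Answer: [5,10] [15,30] [45,90] [135,270] [145,290] [145,290] [145,290] [145,290] [145,290] [145,290]

Derivation:
Computing bounds per retry:
  i=0: D_i=min(10*3^0,290)=10, bounds=[5,10]
  i=1: D_i=min(10*3^1,290)=30, bounds=[15,30]
  i=2: D_i=min(10*3^2,290)=90, bounds=[45,90]
  i=3: D_i=min(10*3^3,290)=270, bounds=[135,270]
  i=4: D_i=min(10*3^4,290)=290, bounds=[145,290]
  i=5: D_i=min(10*3^5,290)=290, bounds=[145,290]
  i=6: D_i=min(10*3^6,290)=290, bounds=[145,290]
  i=7: D_i=min(10*3^7,290)=290, bounds=[145,290]
  i=8: D_i=min(10*3^8,290)=290, bounds=[145,290]
  i=9: D_i=min(10*3^9,290)=290, bounds=[145,290]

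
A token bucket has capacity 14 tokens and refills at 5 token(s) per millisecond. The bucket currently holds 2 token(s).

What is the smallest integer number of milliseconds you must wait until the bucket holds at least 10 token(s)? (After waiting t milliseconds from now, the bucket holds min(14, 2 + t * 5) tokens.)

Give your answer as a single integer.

Need 2 + t * 5 >= 10, so t >= 8/5.
Smallest integer t = ceil(8/5) = 2.

Answer: 2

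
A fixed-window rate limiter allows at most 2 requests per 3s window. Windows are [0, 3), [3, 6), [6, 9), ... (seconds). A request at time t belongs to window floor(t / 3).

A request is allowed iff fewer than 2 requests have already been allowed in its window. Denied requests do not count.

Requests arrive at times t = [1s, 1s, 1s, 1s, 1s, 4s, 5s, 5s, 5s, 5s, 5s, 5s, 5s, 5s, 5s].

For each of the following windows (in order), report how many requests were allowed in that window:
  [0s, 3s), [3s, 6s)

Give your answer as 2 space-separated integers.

Processing requests:
  req#1 t=1s (window 0): ALLOW
  req#2 t=1s (window 0): ALLOW
  req#3 t=1s (window 0): DENY
  req#4 t=1s (window 0): DENY
  req#5 t=1s (window 0): DENY
  req#6 t=4s (window 1): ALLOW
  req#7 t=5s (window 1): ALLOW
  req#8 t=5s (window 1): DENY
  req#9 t=5s (window 1): DENY
  req#10 t=5s (window 1): DENY
  req#11 t=5s (window 1): DENY
  req#12 t=5s (window 1): DENY
  req#13 t=5s (window 1): DENY
  req#14 t=5s (window 1): DENY
  req#15 t=5s (window 1): DENY

Allowed counts by window: 2 2

Answer: 2 2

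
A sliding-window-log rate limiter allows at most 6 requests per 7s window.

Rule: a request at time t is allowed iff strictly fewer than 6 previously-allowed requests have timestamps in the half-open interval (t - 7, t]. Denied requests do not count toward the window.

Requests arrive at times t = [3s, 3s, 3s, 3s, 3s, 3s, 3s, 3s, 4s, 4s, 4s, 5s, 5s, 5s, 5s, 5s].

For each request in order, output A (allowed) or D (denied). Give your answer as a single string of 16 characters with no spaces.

Answer: AAAAAADDDDDDDDDD

Derivation:
Tracking allowed requests in the window:
  req#1 t=3s: ALLOW
  req#2 t=3s: ALLOW
  req#3 t=3s: ALLOW
  req#4 t=3s: ALLOW
  req#5 t=3s: ALLOW
  req#6 t=3s: ALLOW
  req#7 t=3s: DENY
  req#8 t=3s: DENY
  req#9 t=4s: DENY
  req#10 t=4s: DENY
  req#11 t=4s: DENY
  req#12 t=5s: DENY
  req#13 t=5s: DENY
  req#14 t=5s: DENY
  req#15 t=5s: DENY
  req#16 t=5s: DENY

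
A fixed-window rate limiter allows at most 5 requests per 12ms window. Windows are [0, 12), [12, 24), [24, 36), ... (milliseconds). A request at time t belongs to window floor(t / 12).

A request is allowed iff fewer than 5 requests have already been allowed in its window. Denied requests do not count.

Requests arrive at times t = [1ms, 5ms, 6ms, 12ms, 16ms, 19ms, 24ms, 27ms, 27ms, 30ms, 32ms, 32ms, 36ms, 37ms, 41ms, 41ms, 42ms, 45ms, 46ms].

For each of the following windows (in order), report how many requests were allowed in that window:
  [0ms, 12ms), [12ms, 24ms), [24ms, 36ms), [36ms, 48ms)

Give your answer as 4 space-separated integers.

Processing requests:
  req#1 t=1ms (window 0): ALLOW
  req#2 t=5ms (window 0): ALLOW
  req#3 t=6ms (window 0): ALLOW
  req#4 t=12ms (window 1): ALLOW
  req#5 t=16ms (window 1): ALLOW
  req#6 t=19ms (window 1): ALLOW
  req#7 t=24ms (window 2): ALLOW
  req#8 t=27ms (window 2): ALLOW
  req#9 t=27ms (window 2): ALLOW
  req#10 t=30ms (window 2): ALLOW
  req#11 t=32ms (window 2): ALLOW
  req#12 t=32ms (window 2): DENY
  req#13 t=36ms (window 3): ALLOW
  req#14 t=37ms (window 3): ALLOW
  req#15 t=41ms (window 3): ALLOW
  req#16 t=41ms (window 3): ALLOW
  req#17 t=42ms (window 3): ALLOW
  req#18 t=45ms (window 3): DENY
  req#19 t=46ms (window 3): DENY

Allowed counts by window: 3 3 5 5

Answer: 3 3 5 5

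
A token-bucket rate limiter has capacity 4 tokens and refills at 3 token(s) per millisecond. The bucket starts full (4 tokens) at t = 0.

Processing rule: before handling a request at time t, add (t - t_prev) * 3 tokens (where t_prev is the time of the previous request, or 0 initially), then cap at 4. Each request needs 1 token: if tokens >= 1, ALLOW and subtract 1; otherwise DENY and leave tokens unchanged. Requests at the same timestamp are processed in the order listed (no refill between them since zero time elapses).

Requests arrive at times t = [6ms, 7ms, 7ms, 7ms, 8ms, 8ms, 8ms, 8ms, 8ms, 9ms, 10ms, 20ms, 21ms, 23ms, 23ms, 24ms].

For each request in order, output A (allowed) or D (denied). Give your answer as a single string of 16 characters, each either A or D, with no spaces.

Answer: AAAAAAAADAAAAAAA

Derivation:
Simulating step by step:
  req#1 t=6ms: ALLOW
  req#2 t=7ms: ALLOW
  req#3 t=7ms: ALLOW
  req#4 t=7ms: ALLOW
  req#5 t=8ms: ALLOW
  req#6 t=8ms: ALLOW
  req#7 t=8ms: ALLOW
  req#8 t=8ms: ALLOW
  req#9 t=8ms: DENY
  req#10 t=9ms: ALLOW
  req#11 t=10ms: ALLOW
  req#12 t=20ms: ALLOW
  req#13 t=21ms: ALLOW
  req#14 t=23ms: ALLOW
  req#15 t=23ms: ALLOW
  req#16 t=24ms: ALLOW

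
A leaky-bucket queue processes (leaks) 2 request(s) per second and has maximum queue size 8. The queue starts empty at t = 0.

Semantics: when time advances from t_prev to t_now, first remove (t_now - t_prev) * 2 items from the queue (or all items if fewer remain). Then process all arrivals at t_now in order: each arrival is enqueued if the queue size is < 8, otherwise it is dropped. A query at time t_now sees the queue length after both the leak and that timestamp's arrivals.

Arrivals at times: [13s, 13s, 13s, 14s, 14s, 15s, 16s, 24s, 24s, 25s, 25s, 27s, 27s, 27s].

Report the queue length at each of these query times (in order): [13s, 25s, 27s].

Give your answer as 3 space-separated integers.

Queue lengths at query times:
  query t=13s: backlog = 3
  query t=25s: backlog = 2
  query t=27s: backlog = 3

Answer: 3 2 3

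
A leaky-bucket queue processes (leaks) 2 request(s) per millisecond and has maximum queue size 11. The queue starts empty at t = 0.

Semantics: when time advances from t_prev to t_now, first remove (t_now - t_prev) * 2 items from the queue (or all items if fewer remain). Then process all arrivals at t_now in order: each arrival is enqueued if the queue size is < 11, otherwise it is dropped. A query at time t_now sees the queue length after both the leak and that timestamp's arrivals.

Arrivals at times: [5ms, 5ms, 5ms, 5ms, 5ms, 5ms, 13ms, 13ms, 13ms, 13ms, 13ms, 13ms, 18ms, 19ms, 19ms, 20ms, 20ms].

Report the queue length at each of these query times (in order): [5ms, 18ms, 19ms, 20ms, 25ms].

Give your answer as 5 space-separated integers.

Queue lengths at query times:
  query t=5ms: backlog = 6
  query t=18ms: backlog = 1
  query t=19ms: backlog = 2
  query t=20ms: backlog = 2
  query t=25ms: backlog = 0

Answer: 6 1 2 2 0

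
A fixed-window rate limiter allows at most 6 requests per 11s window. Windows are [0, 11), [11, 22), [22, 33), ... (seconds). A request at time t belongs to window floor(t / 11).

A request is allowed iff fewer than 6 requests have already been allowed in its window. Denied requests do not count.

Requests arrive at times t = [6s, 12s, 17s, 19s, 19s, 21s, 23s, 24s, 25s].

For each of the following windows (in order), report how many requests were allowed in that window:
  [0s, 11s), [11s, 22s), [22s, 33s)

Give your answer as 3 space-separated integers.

Answer: 1 5 3

Derivation:
Processing requests:
  req#1 t=6s (window 0): ALLOW
  req#2 t=12s (window 1): ALLOW
  req#3 t=17s (window 1): ALLOW
  req#4 t=19s (window 1): ALLOW
  req#5 t=19s (window 1): ALLOW
  req#6 t=21s (window 1): ALLOW
  req#7 t=23s (window 2): ALLOW
  req#8 t=24s (window 2): ALLOW
  req#9 t=25s (window 2): ALLOW

Allowed counts by window: 1 5 3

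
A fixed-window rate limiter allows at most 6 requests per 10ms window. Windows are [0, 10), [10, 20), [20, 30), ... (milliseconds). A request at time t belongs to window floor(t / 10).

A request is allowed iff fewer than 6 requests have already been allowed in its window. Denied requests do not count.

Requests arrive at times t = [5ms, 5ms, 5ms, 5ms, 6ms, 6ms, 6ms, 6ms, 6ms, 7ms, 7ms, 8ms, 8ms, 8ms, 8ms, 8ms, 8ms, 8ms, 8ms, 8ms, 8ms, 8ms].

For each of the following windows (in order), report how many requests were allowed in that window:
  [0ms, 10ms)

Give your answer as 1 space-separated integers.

Answer: 6

Derivation:
Processing requests:
  req#1 t=5ms (window 0): ALLOW
  req#2 t=5ms (window 0): ALLOW
  req#3 t=5ms (window 0): ALLOW
  req#4 t=5ms (window 0): ALLOW
  req#5 t=6ms (window 0): ALLOW
  req#6 t=6ms (window 0): ALLOW
  req#7 t=6ms (window 0): DENY
  req#8 t=6ms (window 0): DENY
  req#9 t=6ms (window 0): DENY
  req#10 t=7ms (window 0): DENY
  req#11 t=7ms (window 0): DENY
  req#12 t=8ms (window 0): DENY
  req#13 t=8ms (window 0): DENY
  req#14 t=8ms (window 0): DENY
  req#15 t=8ms (window 0): DENY
  req#16 t=8ms (window 0): DENY
  req#17 t=8ms (window 0): DENY
  req#18 t=8ms (window 0): DENY
  req#19 t=8ms (window 0): DENY
  req#20 t=8ms (window 0): DENY
  req#21 t=8ms (window 0): DENY
  req#22 t=8ms (window 0): DENY

Allowed counts by window: 6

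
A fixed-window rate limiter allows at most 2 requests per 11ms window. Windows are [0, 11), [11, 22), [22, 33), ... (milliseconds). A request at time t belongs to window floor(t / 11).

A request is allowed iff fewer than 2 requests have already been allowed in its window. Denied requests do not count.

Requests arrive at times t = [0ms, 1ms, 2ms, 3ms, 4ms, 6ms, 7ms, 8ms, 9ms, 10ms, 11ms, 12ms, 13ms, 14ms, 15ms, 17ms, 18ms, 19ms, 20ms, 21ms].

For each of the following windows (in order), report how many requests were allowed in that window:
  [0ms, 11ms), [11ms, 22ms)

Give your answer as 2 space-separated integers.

Processing requests:
  req#1 t=0ms (window 0): ALLOW
  req#2 t=1ms (window 0): ALLOW
  req#3 t=2ms (window 0): DENY
  req#4 t=3ms (window 0): DENY
  req#5 t=4ms (window 0): DENY
  req#6 t=6ms (window 0): DENY
  req#7 t=7ms (window 0): DENY
  req#8 t=8ms (window 0): DENY
  req#9 t=9ms (window 0): DENY
  req#10 t=10ms (window 0): DENY
  req#11 t=11ms (window 1): ALLOW
  req#12 t=12ms (window 1): ALLOW
  req#13 t=13ms (window 1): DENY
  req#14 t=14ms (window 1): DENY
  req#15 t=15ms (window 1): DENY
  req#16 t=17ms (window 1): DENY
  req#17 t=18ms (window 1): DENY
  req#18 t=19ms (window 1): DENY
  req#19 t=20ms (window 1): DENY
  req#20 t=21ms (window 1): DENY

Allowed counts by window: 2 2

Answer: 2 2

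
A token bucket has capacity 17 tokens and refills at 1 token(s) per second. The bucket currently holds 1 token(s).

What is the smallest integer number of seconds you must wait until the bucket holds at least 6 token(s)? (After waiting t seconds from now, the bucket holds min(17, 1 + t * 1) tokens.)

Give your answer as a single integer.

Answer: 5

Derivation:
Need 1 + t * 1 >= 6, so t >= 5/1.
Smallest integer t = ceil(5/1) = 5.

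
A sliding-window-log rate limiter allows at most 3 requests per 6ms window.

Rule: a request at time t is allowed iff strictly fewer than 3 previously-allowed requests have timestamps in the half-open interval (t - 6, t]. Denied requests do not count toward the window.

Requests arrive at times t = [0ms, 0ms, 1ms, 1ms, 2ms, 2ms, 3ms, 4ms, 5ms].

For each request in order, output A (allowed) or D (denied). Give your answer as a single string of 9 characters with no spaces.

Answer: AAADDDDDD

Derivation:
Tracking allowed requests in the window:
  req#1 t=0ms: ALLOW
  req#2 t=0ms: ALLOW
  req#3 t=1ms: ALLOW
  req#4 t=1ms: DENY
  req#5 t=2ms: DENY
  req#6 t=2ms: DENY
  req#7 t=3ms: DENY
  req#8 t=4ms: DENY
  req#9 t=5ms: DENY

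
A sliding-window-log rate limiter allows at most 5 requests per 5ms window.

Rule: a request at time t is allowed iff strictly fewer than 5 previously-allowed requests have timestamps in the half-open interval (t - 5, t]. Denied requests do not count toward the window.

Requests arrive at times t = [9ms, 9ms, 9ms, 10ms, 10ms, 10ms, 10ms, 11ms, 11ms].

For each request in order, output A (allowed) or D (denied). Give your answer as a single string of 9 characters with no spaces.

Answer: AAAAADDDD

Derivation:
Tracking allowed requests in the window:
  req#1 t=9ms: ALLOW
  req#2 t=9ms: ALLOW
  req#3 t=9ms: ALLOW
  req#4 t=10ms: ALLOW
  req#5 t=10ms: ALLOW
  req#6 t=10ms: DENY
  req#7 t=10ms: DENY
  req#8 t=11ms: DENY
  req#9 t=11ms: DENY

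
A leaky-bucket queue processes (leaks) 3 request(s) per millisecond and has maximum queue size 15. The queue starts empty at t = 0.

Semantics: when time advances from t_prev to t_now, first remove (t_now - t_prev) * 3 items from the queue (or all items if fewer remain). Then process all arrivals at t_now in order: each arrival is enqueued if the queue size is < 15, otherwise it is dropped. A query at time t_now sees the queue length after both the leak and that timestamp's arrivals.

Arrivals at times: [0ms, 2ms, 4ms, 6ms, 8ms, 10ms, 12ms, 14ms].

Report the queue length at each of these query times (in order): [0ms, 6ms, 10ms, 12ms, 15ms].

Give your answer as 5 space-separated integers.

Answer: 1 1 1 1 0

Derivation:
Queue lengths at query times:
  query t=0ms: backlog = 1
  query t=6ms: backlog = 1
  query t=10ms: backlog = 1
  query t=12ms: backlog = 1
  query t=15ms: backlog = 0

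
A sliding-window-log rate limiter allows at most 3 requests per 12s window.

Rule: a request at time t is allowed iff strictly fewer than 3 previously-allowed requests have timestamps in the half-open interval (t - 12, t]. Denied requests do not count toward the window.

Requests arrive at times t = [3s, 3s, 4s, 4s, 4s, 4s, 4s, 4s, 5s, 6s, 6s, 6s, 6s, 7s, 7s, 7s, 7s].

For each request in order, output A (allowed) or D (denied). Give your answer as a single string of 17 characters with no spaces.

Answer: AAADDDDDDDDDDDDDD

Derivation:
Tracking allowed requests in the window:
  req#1 t=3s: ALLOW
  req#2 t=3s: ALLOW
  req#3 t=4s: ALLOW
  req#4 t=4s: DENY
  req#5 t=4s: DENY
  req#6 t=4s: DENY
  req#7 t=4s: DENY
  req#8 t=4s: DENY
  req#9 t=5s: DENY
  req#10 t=6s: DENY
  req#11 t=6s: DENY
  req#12 t=6s: DENY
  req#13 t=6s: DENY
  req#14 t=7s: DENY
  req#15 t=7s: DENY
  req#16 t=7s: DENY
  req#17 t=7s: DENY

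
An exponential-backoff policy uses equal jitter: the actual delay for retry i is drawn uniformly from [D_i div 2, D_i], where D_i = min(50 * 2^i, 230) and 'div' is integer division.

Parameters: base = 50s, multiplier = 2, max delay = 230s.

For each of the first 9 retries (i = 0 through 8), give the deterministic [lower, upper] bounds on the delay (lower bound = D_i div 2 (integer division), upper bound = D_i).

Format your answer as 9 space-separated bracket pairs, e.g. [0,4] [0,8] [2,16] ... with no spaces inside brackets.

Computing bounds per retry:
  i=0: D_i=min(50*2^0,230)=50, bounds=[25,50]
  i=1: D_i=min(50*2^1,230)=100, bounds=[50,100]
  i=2: D_i=min(50*2^2,230)=200, bounds=[100,200]
  i=3: D_i=min(50*2^3,230)=230, bounds=[115,230]
  i=4: D_i=min(50*2^4,230)=230, bounds=[115,230]
  i=5: D_i=min(50*2^5,230)=230, bounds=[115,230]
  i=6: D_i=min(50*2^6,230)=230, bounds=[115,230]
  i=7: D_i=min(50*2^7,230)=230, bounds=[115,230]
  i=8: D_i=min(50*2^8,230)=230, bounds=[115,230]

Answer: [25,50] [50,100] [100,200] [115,230] [115,230] [115,230] [115,230] [115,230] [115,230]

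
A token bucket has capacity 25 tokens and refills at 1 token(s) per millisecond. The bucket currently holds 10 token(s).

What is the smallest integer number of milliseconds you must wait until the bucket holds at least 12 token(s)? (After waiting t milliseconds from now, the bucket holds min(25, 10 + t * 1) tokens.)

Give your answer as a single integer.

Answer: 2

Derivation:
Need 10 + t * 1 >= 12, so t >= 2/1.
Smallest integer t = ceil(2/1) = 2.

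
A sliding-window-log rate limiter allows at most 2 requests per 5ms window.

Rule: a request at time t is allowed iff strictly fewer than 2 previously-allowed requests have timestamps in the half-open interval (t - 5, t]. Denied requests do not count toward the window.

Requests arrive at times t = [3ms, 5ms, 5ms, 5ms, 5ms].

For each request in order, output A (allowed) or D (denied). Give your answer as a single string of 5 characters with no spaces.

Answer: AADDD

Derivation:
Tracking allowed requests in the window:
  req#1 t=3ms: ALLOW
  req#2 t=5ms: ALLOW
  req#3 t=5ms: DENY
  req#4 t=5ms: DENY
  req#5 t=5ms: DENY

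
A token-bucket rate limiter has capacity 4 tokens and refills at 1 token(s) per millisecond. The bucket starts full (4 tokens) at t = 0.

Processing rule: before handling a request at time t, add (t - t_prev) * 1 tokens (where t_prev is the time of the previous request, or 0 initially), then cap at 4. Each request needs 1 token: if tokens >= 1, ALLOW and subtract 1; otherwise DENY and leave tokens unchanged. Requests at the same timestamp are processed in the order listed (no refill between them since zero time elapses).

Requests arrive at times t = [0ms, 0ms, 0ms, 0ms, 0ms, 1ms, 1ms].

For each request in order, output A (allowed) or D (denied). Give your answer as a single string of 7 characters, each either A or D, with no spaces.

Simulating step by step:
  req#1 t=0ms: ALLOW
  req#2 t=0ms: ALLOW
  req#3 t=0ms: ALLOW
  req#4 t=0ms: ALLOW
  req#5 t=0ms: DENY
  req#6 t=1ms: ALLOW
  req#7 t=1ms: DENY

Answer: AAAADAD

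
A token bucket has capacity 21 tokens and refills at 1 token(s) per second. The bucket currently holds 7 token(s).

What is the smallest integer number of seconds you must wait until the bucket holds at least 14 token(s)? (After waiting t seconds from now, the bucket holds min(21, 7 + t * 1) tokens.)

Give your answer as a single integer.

Answer: 7

Derivation:
Need 7 + t * 1 >= 14, so t >= 7/1.
Smallest integer t = ceil(7/1) = 7.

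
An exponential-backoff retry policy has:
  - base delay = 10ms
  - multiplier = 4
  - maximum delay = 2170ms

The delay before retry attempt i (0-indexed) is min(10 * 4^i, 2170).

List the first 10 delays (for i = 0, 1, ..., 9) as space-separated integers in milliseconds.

Answer: 10 40 160 640 2170 2170 2170 2170 2170 2170

Derivation:
Computing each delay:
  i=0: min(10*4^0, 2170) = 10
  i=1: min(10*4^1, 2170) = 40
  i=2: min(10*4^2, 2170) = 160
  i=3: min(10*4^3, 2170) = 640
  i=4: min(10*4^4, 2170) = 2170
  i=5: min(10*4^5, 2170) = 2170
  i=6: min(10*4^6, 2170) = 2170
  i=7: min(10*4^7, 2170) = 2170
  i=8: min(10*4^8, 2170) = 2170
  i=9: min(10*4^9, 2170) = 2170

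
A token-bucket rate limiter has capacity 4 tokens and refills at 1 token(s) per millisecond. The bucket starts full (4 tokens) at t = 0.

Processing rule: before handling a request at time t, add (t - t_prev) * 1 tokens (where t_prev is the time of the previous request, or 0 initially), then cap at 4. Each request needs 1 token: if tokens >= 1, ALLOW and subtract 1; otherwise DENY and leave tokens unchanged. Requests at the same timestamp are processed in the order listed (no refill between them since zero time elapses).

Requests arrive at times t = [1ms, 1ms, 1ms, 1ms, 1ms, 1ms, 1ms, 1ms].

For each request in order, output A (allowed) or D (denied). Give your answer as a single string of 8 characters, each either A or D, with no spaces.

Answer: AAAADDDD

Derivation:
Simulating step by step:
  req#1 t=1ms: ALLOW
  req#2 t=1ms: ALLOW
  req#3 t=1ms: ALLOW
  req#4 t=1ms: ALLOW
  req#5 t=1ms: DENY
  req#6 t=1ms: DENY
  req#7 t=1ms: DENY
  req#8 t=1ms: DENY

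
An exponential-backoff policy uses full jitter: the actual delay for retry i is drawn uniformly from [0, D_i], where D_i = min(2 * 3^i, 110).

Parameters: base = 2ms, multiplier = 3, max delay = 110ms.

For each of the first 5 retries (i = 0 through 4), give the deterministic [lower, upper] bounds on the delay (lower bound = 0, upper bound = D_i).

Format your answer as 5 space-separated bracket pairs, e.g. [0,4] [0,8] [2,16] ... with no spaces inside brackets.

Computing bounds per retry:
  i=0: D_i=min(2*3^0,110)=2, bounds=[0,2]
  i=1: D_i=min(2*3^1,110)=6, bounds=[0,6]
  i=2: D_i=min(2*3^2,110)=18, bounds=[0,18]
  i=3: D_i=min(2*3^3,110)=54, bounds=[0,54]
  i=4: D_i=min(2*3^4,110)=110, bounds=[0,110]

Answer: [0,2] [0,6] [0,18] [0,54] [0,110]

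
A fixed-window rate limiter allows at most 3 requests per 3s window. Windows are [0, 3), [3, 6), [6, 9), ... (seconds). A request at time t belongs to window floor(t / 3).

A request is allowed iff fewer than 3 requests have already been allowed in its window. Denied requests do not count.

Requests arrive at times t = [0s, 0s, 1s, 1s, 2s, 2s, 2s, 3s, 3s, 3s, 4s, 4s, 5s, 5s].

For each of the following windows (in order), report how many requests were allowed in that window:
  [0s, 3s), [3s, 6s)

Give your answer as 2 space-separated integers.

Processing requests:
  req#1 t=0s (window 0): ALLOW
  req#2 t=0s (window 0): ALLOW
  req#3 t=1s (window 0): ALLOW
  req#4 t=1s (window 0): DENY
  req#5 t=2s (window 0): DENY
  req#6 t=2s (window 0): DENY
  req#7 t=2s (window 0): DENY
  req#8 t=3s (window 1): ALLOW
  req#9 t=3s (window 1): ALLOW
  req#10 t=3s (window 1): ALLOW
  req#11 t=4s (window 1): DENY
  req#12 t=4s (window 1): DENY
  req#13 t=5s (window 1): DENY
  req#14 t=5s (window 1): DENY

Allowed counts by window: 3 3

Answer: 3 3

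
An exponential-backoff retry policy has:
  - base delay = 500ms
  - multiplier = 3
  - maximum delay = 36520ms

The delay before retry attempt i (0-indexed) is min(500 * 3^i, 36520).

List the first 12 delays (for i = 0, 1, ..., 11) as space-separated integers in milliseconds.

Answer: 500 1500 4500 13500 36520 36520 36520 36520 36520 36520 36520 36520

Derivation:
Computing each delay:
  i=0: min(500*3^0, 36520) = 500
  i=1: min(500*3^1, 36520) = 1500
  i=2: min(500*3^2, 36520) = 4500
  i=3: min(500*3^3, 36520) = 13500
  i=4: min(500*3^4, 36520) = 36520
  i=5: min(500*3^5, 36520) = 36520
  i=6: min(500*3^6, 36520) = 36520
  i=7: min(500*3^7, 36520) = 36520
  i=8: min(500*3^8, 36520) = 36520
  i=9: min(500*3^9, 36520) = 36520
  i=10: min(500*3^10, 36520) = 36520
  i=11: min(500*3^11, 36520) = 36520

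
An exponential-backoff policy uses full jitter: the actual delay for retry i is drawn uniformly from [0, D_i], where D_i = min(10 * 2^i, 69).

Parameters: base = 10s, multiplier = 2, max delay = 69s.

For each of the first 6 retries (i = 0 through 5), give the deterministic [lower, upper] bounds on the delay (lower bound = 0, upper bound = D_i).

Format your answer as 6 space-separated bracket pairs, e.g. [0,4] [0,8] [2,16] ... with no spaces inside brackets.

Answer: [0,10] [0,20] [0,40] [0,69] [0,69] [0,69]

Derivation:
Computing bounds per retry:
  i=0: D_i=min(10*2^0,69)=10, bounds=[0,10]
  i=1: D_i=min(10*2^1,69)=20, bounds=[0,20]
  i=2: D_i=min(10*2^2,69)=40, bounds=[0,40]
  i=3: D_i=min(10*2^3,69)=69, bounds=[0,69]
  i=4: D_i=min(10*2^4,69)=69, bounds=[0,69]
  i=5: D_i=min(10*2^5,69)=69, bounds=[0,69]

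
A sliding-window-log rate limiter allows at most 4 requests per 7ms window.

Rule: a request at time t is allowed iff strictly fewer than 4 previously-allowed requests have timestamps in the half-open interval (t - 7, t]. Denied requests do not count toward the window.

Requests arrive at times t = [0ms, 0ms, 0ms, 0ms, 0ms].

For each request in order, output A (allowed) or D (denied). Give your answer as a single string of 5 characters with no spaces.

Tracking allowed requests in the window:
  req#1 t=0ms: ALLOW
  req#2 t=0ms: ALLOW
  req#3 t=0ms: ALLOW
  req#4 t=0ms: ALLOW
  req#5 t=0ms: DENY

Answer: AAAAD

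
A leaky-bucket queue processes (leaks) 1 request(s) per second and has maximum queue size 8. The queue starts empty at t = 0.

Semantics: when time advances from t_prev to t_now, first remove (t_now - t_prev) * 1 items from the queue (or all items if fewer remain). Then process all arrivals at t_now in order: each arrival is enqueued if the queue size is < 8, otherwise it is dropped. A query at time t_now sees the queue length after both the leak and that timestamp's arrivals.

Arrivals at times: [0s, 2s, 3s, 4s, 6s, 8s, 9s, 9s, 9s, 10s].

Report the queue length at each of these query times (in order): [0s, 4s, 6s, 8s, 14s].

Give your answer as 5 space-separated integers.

Queue lengths at query times:
  query t=0s: backlog = 1
  query t=4s: backlog = 1
  query t=6s: backlog = 1
  query t=8s: backlog = 1
  query t=14s: backlog = 0

Answer: 1 1 1 1 0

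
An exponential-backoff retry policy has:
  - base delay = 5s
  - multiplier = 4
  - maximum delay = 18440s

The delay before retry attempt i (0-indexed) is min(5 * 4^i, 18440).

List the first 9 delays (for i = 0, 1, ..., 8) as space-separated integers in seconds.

Answer: 5 20 80 320 1280 5120 18440 18440 18440

Derivation:
Computing each delay:
  i=0: min(5*4^0, 18440) = 5
  i=1: min(5*4^1, 18440) = 20
  i=2: min(5*4^2, 18440) = 80
  i=3: min(5*4^3, 18440) = 320
  i=4: min(5*4^4, 18440) = 1280
  i=5: min(5*4^5, 18440) = 5120
  i=6: min(5*4^6, 18440) = 18440
  i=7: min(5*4^7, 18440) = 18440
  i=8: min(5*4^8, 18440) = 18440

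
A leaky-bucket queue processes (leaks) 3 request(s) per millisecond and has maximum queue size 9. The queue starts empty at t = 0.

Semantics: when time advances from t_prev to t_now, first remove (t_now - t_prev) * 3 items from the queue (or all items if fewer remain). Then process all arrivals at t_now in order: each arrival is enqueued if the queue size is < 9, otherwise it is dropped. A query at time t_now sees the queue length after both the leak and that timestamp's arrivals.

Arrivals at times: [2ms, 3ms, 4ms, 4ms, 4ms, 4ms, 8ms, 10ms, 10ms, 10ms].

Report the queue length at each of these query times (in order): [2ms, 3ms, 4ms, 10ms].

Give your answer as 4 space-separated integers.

Queue lengths at query times:
  query t=2ms: backlog = 1
  query t=3ms: backlog = 1
  query t=4ms: backlog = 4
  query t=10ms: backlog = 3

Answer: 1 1 4 3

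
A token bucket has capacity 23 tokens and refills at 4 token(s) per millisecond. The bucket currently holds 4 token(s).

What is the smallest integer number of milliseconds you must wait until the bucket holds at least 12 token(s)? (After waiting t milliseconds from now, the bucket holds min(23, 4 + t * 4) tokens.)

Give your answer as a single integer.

Need 4 + t * 4 >= 12, so t >= 8/4.
Smallest integer t = ceil(8/4) = 2.

Answer: 2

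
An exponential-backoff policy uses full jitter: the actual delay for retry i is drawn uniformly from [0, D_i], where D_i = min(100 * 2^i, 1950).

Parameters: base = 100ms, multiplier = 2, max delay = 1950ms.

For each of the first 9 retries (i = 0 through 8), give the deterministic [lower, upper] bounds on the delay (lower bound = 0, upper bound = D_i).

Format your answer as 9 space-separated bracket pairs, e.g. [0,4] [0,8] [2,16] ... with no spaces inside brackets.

Computing bounds per retry:
  i=0: D_i=min(100*2^0,1950)=100, bounds=[0,100]
  i=1: D_i=min(100*2^1,1950)=200, bounds=[0,200]
  i=2: D_i=min(100*2^2,1950)=400, bounds=[0,400]
  i=3: D_i=min(100*2^3,1950)=800, bounds=[0,800]
  i=4: D_i=min(100*2^4,1950)=1600, bounds=[0,1600]
  i=5: D_i=min(100*2^5,1950)=1950, bounds=[0,1950]
  i=6: D_i=min(100*2^6,1950)=1950, bounds=[0,1950]
  i=7: D_i=min(100*2^7,1950)=1950, bounds=[0,1950]
  i=8: D_i=min(100*2^8,1950)=1950, bounds=[0,1950]

Answer: [0,100] [0,200] [0,400] [0,800] [0,1600] [0,1950] [0,1950] [0,1950] [0,1950]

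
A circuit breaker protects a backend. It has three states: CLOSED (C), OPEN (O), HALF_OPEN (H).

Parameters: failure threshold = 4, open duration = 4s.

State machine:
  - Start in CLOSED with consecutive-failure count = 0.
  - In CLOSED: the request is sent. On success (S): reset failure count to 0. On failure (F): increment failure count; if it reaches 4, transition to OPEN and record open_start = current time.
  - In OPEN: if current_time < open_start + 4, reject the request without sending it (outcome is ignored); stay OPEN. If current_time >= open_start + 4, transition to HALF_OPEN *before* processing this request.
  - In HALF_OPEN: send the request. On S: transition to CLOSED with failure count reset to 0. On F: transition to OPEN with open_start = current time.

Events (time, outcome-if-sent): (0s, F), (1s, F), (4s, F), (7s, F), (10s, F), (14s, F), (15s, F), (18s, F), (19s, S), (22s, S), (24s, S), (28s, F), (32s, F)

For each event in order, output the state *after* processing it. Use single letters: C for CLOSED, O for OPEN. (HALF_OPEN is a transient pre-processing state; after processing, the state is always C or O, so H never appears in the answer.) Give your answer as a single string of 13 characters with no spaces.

State after each event:
  event#1 t=0s outcome=F: state=CLOSED
  event#2 t=1s outcome=F: state=CLOSED
  event#3 t=4s outcome=F: state=CLOSED
  event#4 t=7s outcome=F: state=OPEN
  event#5 t=10s outcome=F: state=OPEN
  event#6 t=14s outcome=F: state=OPEN
  event#7 t=15s outcome=F: state=OPEN
  event#8 t=18s outcome=F: state=OPEN
  event#9 t=19s outcome=S: state=OPEN
  event#10 t=22s outcome=S: state=CLOSED
  event#11 t=24s outcome=S: state=CLOSED
  event#12 t=28s outcome=F: state=CLOSED
  event#13 t=32s outcome=F: state=CLOSED

Answer: CCCOOOOOOCCCC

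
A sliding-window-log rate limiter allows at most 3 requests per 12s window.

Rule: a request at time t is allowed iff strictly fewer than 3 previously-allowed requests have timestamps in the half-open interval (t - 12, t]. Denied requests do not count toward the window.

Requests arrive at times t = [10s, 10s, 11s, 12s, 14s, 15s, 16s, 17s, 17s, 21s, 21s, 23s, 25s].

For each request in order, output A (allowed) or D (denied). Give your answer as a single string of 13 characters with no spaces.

Tracking allowed requests in the window:
  req#1 t=10s: ALLOW
  req#2 t=10s: ALLOW
  req#3 t=11s: ALLOW
  req#4 t=12s: DENY
  req#5 t=14s: DENY
  req#6 t=15s: DENY
  req#7 t=16s: DENY
  req#8 t=17s: DENY
  req#9 t=17s: DENY
  req#10 t=21s: DENY
  req#11 t=21s: DENY
  req#12 t=23s: ALLOW
  req#13 t=25s: ALLOW

Answer: AAADDDDDDDDAA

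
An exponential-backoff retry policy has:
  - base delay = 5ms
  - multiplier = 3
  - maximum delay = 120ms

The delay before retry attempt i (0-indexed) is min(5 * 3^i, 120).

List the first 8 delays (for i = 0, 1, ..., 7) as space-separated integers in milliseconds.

Answer: 5 15 45 120 120 120 120 120

Derivation:
Computing each delay:
  i=0: min(5*3^0, 120) = 5
  i=1: min(5*3^1, 120) = 15
  i=2: min(5*3^2, 120) = 45
  i=3: min(5*3^3, 120) = 120
  i=4: min(5*3^4, 120) = 120
  i=5: min(5*3^5, 120) = 120
  i=6: min(5*3^6, 120) = 120
  i=7: min(5*3^7, 120) = 120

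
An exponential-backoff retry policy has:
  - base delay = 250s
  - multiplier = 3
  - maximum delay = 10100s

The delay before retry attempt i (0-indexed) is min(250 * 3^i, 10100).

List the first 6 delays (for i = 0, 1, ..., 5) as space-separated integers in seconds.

Answer: 250 750 2250 6750 10100 10100

Derivation:
Computing each delay:
  i=0: min(250*3^0, 10100) = 250
  i=1: min(250*3^1, 10100) = 750
  i=2: min(250*3^2, 10100) = 2250
  i=3: min(250*3^3, 10100) = 6750
  i=4: min(250*3^4, 10100) = 10100
  i=5: min(250*3^5, 10100) = 10100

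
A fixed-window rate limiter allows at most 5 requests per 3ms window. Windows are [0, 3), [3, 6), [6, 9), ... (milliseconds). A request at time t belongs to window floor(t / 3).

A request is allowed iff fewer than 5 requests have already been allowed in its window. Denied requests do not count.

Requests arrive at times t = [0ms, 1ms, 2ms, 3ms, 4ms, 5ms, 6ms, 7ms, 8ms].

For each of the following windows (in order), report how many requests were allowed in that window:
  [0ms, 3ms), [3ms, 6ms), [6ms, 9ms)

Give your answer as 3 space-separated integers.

Answer: 3 3 3

Derivation:
Processing requests:
  req#1 t=0ms (window 0): ALLOW
  req#2 t=1ms (window 0): ALLOW
  req#3 t=2ms (window 0): ALLOW
  req#4 t=3ms (window 1): ALLOW
  req#5 t=4ms (window 1): ALLOW
  req#6 t=5ms (window 1): ALLOW
  req#7 t=6ms (window 2): ALLOW
  req#8 t=7ms (window 2): ALLOW
  req#9 t=8ms (window 2): ALLOW

Allowed counts by window: 3 3 3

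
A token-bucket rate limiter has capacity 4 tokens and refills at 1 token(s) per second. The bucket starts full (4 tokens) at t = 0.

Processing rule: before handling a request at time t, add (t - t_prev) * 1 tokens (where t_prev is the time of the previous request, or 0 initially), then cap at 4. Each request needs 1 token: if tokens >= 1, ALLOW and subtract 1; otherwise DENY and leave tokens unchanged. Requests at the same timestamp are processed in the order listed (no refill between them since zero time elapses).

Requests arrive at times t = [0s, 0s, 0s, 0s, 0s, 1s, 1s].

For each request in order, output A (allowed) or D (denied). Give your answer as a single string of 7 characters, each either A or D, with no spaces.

Answer: AAAADAD

Derivation:
Simulating step by step:
  req#1 t=0s: ALLOW
  req#2 t=0s: ALLOW
  req#3 t=0s: ALLOW
  req#4 t=0s: ALLOW
  req#5 t=0s: DENY
  req#6 t=1s: ALLOW
  req#7 t=1s: DENY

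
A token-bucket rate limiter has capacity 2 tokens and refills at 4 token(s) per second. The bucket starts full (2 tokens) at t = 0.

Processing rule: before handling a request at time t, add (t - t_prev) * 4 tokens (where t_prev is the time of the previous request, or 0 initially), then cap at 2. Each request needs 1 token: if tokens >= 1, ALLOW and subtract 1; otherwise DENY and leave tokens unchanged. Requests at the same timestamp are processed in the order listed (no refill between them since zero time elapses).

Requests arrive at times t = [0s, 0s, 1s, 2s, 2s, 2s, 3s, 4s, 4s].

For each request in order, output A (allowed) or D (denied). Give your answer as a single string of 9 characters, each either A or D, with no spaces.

Answer: AAAAADAAA

Derivation:
Simulating step by step:
  req#1 t=0s: ALLOW
  req#2 t=0s: ALLOW
  req#3 t=1s: ALLOW
  req#4 t=2s: ALLOW
  req#5 t=2s: ALLOW
  req#6 t=2s: DENY
  req#7 t=3s: ALLOW
  req#8 t=4s: ALLOW
  req#9 t=4s: ALLOW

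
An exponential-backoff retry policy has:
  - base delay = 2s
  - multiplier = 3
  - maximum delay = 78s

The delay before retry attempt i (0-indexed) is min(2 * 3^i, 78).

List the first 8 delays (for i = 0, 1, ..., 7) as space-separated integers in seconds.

Answer: 2 6 18 54 78 78 78 78

Derivation:
Computing each delay:
  i=0: min(2*3^0, 78) = 2
  i=1: min(2*3^1, 78) = 6
  i=2: min(2*3^2, 78) = 18
  i=3: min(2*3^3, 78) = 54
  i=4: min(2*3^4, 78) = 78
  i=5: min(2*3^5, 78) = 78
  i=6: min(2*3^6, 78) = 78
  i=7: min(2*3^7, 78) = 78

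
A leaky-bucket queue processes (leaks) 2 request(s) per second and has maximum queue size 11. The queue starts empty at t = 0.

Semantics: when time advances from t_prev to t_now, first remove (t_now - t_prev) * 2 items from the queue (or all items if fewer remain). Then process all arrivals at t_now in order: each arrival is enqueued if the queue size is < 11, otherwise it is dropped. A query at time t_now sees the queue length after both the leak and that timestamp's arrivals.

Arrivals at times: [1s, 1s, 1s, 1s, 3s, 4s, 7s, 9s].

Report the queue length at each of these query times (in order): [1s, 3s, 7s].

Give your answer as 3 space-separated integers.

Answer: 4 1 1

Derivation:
Queue lengths at query times:
  query t=1s: backlog = 4
  query t=3s: backlog = 1
  query t=7s: backlog = 1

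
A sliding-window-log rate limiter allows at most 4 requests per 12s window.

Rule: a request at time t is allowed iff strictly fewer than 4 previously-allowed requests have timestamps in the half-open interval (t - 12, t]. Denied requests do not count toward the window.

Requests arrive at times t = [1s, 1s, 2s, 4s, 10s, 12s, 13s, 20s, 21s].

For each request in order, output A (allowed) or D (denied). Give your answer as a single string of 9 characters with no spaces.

Tracking allowed requests in the window:
  req#1 t=1s: ALLOW
  req#2 t=1s: ALLOW
  req#3 t=2s: ALLOW
  req#4 t=4s: ALLOW
  req#5 t=10s: DENY
  req#6 t=12s: DENY
  req#7 t=13s: ALLOW
  req#8 t=20s: ALLOW
  req#9 t=21s: ALLOW

Answer: AAAADDAAA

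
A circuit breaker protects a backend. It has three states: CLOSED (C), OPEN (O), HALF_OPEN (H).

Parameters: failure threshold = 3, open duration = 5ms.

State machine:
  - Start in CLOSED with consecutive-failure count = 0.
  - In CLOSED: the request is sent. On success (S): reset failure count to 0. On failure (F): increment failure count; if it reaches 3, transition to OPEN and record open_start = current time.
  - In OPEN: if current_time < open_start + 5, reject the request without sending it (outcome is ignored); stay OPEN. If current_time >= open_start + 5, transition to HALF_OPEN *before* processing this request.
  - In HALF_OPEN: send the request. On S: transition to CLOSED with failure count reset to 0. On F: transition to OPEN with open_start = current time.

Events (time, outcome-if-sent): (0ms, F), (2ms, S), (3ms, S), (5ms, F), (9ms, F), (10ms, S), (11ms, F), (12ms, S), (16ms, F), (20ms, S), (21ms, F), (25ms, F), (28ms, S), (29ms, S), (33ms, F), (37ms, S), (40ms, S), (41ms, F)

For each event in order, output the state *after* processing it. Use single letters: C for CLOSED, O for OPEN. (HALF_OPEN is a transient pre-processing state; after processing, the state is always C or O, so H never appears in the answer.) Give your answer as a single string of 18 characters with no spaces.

Answer: CCCCCCCCCCCCCCCCCC

Derivation:
State after each event:
  event#1 t=0ms outcome=F: state=CLOSED
  event#2 t=2ms outcome=S: state=CLOSED
  event#3 t=3ms outcome=S: state=CLOSED
  event#4 t=5ms outcome=F: state=CLOSED
  event#5 t=9ms outcome=F: state=CLOSED
  event#6 t=10ms outcome=S: state=CLOSED
  event#7 t=11ms outcome=F: state=CLOSED
  event#8 t=12ms outcome=S: state=CLOSED
  event#9 t=16ms outcome=F: state=CLOSED
  event#10 t=20ms outcome=S: state=CLOSED
  event#11 t=21ms outcome=F: state=CLOSED
  event#12 t=25ms outcome=F: state=CLOSED
  event#13 t=28ms outcome=S: state=CLOSED
  event#14 t=29ms outcome=S: state=CLOSED
  event#15 t=33ms outcome=F: state=CLOSED
  event#16 t=37ms outcome=S: state=CLOSED
  event#17 t=40ms outcome=S: state=CLOSED
  event#18 t=41ms outcome=F: state=CLOSED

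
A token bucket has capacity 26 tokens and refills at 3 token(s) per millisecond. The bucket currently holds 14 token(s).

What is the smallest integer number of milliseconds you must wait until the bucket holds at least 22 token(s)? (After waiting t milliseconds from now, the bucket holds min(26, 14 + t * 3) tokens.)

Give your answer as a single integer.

Need 14 + t * 3 >= 22, so t >= 8/3.
Smallest integer t = ceil(8/3) = 3.

Answer: 3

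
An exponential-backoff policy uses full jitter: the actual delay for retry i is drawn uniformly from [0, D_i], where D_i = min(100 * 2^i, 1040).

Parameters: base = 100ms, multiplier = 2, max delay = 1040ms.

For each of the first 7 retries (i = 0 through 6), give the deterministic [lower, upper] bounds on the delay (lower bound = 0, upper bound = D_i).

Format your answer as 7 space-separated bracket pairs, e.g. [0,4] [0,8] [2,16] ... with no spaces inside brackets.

Computing bounds per retry:
  i=0: D_i=min(100*2^0,1040)=100, bounds=[0,100]
  i=1: D_i=min(100*2^1,1040)=200, bounds=[0,200]
  i=2: D_i=min(100*2^2,1040)=400, bounds=[0,400]
  i=3: D_i=min(100*2^3,1040)=800, bounds=[0,800]
  i=4: D_i=min(100*2^4,1040)=1040, bounds=[0,1040]
  i=5: D_i=min(100*2^5,1040)=1040, bounds=[0,1040]
  i=6: D_i=min(100*2^6,1040)=1040, bounds=[0,1040]

Answer: [0,100] [0,200] [0,400] [0,800] [0,1040] [0,1040] [0,1040]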